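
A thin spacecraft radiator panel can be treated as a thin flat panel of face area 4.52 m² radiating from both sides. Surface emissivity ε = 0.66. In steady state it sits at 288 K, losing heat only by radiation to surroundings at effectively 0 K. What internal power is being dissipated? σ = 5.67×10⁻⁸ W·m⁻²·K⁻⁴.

Steady state: P = εσA T⁴.
A = 2·4.52 = 9.040 m²; T⁴ = (288)⁴ = 6.880×10⁹ K⁴.
P = 0.66 × 5.67×10⁻⁸ × 9.040 × 6.880×10⁹.

P ≈ 2330 W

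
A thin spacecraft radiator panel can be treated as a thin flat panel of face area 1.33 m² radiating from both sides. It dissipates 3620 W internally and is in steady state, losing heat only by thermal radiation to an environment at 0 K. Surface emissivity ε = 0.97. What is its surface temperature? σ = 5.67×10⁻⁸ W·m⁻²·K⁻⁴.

T ≈ 397 K

Steady state: internal power = radiated power, P = εσA T⁴.
Radiating area A = 2·1.33 = 2.660 m².
T⁴ = P/(εσA) = 3620/(0.97·5.67×10⁻⁸·2.660) = 2.474×10¹⁰ K⁴.
T = (2.474×10¹⁰)^(1/4).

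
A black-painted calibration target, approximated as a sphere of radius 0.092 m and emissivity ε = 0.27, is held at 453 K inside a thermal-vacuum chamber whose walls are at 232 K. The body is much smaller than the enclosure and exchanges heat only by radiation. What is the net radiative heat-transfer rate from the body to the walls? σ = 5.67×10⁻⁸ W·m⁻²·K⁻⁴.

P_net ≈ 63.9 W

For a small grey body in a large enclosure: P_net = εσA(T_body⁴ − T_wall⁴).
A = 4πr² = 0.1064 m²; T_body⁴ − T_wall⁴ = 4.211×10¹⁰ − 2.897×10⁹ = 3.921×10¹⁰ K⁴.
|P_net| = 0.27·5.67×10⁻⁸·0.1064·3.921×10¹⁰.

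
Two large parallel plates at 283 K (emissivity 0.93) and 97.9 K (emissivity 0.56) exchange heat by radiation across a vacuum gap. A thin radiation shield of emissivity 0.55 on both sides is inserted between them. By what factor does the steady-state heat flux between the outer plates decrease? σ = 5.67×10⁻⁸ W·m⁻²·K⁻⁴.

Without shield: q₀ = σΔ(T⁴)/(1/ε₁+1/ε₂−1) with denominator 1.861.
With shield the two gaps are in series; the resistances add: (1/ε₁+1/ε_s−1)+(1/ε_s+1/ε₂−1) = 1.893+2.604 = 4.497.
Heat-flux ratio q₀/q = 4.497/1.861.

factor ≈ 2.42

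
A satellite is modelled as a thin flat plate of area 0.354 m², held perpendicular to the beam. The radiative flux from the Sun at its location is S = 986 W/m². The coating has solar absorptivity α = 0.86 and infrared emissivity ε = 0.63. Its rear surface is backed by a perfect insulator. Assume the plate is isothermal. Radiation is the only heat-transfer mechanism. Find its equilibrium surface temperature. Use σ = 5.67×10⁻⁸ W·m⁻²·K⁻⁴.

T ≈ 393 K

At equilibrium, absorbed power = emitted power.
Absorbing cross-section = A = 0.3540 m²; emitting surface = A = 0.3540 m² (ratio 1).
αS·A_cross = εσ·A_surf·T⁴  ⇒  T⁴ = αS/(ε·1σ).
T⁴ = 0.860·986/(0.63·1·5.67×10⁻⁸) = 2.374×10¹⁰ K⁴.
T = (2.374×10¹⁰)^(1/4).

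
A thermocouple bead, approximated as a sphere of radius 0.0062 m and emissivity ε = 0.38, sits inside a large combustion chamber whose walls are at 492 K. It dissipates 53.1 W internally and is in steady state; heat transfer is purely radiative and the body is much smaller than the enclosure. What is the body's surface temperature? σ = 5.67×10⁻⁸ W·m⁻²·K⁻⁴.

T ≈ 1510 K

For a small grey body in a large enclosure, net radiated power = εσA(T⁴ − T_w⁴).
Steady state: P = εσA(T⁴ − T_w⁴) with A = 4πr² = 4.831×10⁻⁴ m².
T⁴ = P/(εσA) + T_w⁴ = 53.1/(0.38·5.67×10⁻⁸·4.831×10⁻⁴) + (492)⁴
    = 5.102×10¹² + 5.859×10¹⁰ = 5.161×10¹² K⁴.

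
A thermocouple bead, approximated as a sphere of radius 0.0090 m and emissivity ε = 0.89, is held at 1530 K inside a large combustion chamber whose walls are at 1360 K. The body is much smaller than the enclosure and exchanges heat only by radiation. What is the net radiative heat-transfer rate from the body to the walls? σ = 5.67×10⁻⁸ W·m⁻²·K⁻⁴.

For a small grey body in a large enclosure: P_net = εσA(T_body⁴ − T_wall⁴).
A = 4πr² = 0.001018 m²; T_body⁴ − T_wall⁴ = 5.480×10¹² − 3.421×10¹² = 2.059×10¹² K⁴.
|P_net| = 0.89·5.67×10⁻⁸·0.001018·2.059×10¹².

P_net ≈ 106 W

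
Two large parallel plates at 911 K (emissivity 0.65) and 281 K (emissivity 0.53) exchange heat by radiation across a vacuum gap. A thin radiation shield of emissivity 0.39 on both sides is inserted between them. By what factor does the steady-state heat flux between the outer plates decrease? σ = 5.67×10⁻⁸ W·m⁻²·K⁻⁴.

factor ≈ 2.70

Without shield: q₀ = σΔ(T⁴)/(1/ε₁+1/ε₂−1) with denominator 2.425.
With shield the two gaps are in series; the resistances add: (1/ε₁+1/ε_s−1)+(1/ε_s+1/ε₂−1) = 3.103+3.451 = 6.553.
Heat-flux ratio q₀/q = 6.553/2.425.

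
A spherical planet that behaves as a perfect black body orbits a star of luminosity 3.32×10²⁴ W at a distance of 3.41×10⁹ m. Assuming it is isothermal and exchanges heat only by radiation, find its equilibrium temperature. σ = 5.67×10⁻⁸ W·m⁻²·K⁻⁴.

T ≈ 563 K

First find the stellar flux at distance d: S = L/(4πd²) = 3.32×10²⁴/(4π·(3.41×10⁹)²) = 22720 W/m².
For an isothermal sphere, absorbed (1−a)S·πr² = emitted σ·4πr²·T⁴, so T⁴ = (1−a)S/(4σ).
T⁴ = 1.00·22720/(4·5.67×10⁻⁸) = 1.002×10¹¹ K⁴.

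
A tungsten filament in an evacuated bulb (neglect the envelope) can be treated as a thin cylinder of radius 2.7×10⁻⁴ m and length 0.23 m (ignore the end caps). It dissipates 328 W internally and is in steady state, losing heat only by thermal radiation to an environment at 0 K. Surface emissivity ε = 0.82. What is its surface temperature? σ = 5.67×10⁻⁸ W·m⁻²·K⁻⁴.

Steady state: internal power = radiated power, P = εσA T⁴.
Radiating area A = 2πrL = 3.902×10⁻⁴ m².
T⁴ = P/(εσA) = 328/(0.82·5.67×10⁻⁸·3.902×10⁻⁴) = 1.808×10¹³ K⁴.
T = (1.808×10¹³)^(1/4).

T ≈ 2060 K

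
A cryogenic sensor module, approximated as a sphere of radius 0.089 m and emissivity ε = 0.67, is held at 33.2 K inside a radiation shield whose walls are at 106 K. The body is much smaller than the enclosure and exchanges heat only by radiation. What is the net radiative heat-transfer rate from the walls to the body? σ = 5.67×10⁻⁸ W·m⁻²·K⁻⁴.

P_net ≈ 0.473 W

For a small grey body in a large enclosure: P_net = εσA(T_body⁴ − T_wall⁴).
A = 4πr² = 0.09954 m²; T_body⁴ − T_wall⁴ = 1.215×10⁶ − 1.262×10⁸ = -1.250×10⁸ K⁴.
|P_net| = 0.67·5.67×10⁻⁸·0.09954·1.250×10⁸.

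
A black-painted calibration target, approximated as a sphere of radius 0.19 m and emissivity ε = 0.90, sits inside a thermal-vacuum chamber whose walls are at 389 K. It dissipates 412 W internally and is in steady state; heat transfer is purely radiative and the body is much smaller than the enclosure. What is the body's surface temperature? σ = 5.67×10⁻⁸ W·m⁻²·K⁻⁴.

T ≈ 449 K

For a small grey body in a large enclosure, net radiated power = εσA(T⁴ − T_w⁴).
Steady state: P = εσA(T⁴ − T_w⁴) with A = 4πr² = 0.4536 m².
T⁴ = P/(εσA) + T_w⁴ = 412/(0.90·5.67×10⁻⁸·0.4536) + (389)⁴
    = 1.780×10¹⁰ + 2.290×10¹⁰ = 4.070×10¹⁰ K⁴.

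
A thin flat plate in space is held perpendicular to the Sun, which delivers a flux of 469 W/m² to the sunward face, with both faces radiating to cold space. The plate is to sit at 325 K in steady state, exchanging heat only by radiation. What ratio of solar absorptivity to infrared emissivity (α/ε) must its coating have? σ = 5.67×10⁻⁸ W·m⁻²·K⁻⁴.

Balance: αS·A = εσ·2A·T⁴ ⇒ α/ε = 2σT⁴/S.
α/ε = 2·5.67×10⁻⁸·(325)⁴/469 = 2·5.67×10⁻⁸·1.116×10¹⁰/469.

α/ε ≈ 2.70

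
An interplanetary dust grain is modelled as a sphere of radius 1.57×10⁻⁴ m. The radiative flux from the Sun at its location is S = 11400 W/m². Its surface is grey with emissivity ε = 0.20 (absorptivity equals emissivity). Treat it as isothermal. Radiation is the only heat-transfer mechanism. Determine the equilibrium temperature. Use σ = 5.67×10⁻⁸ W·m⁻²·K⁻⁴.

T ≈ 473 K

At equilibrium, absorbed power = emitted power.
Absorbing cross-section = πr² = 7.744×10⁻⁸ m²; emitting surface = 4πr² = 3.097×10⁻⁷ m² (ratio 4).
εS·A_cross = εσ·A_surf·T⁴  ⇒  T⁴ = S/(4σ)   (ε cancels).
T⁴ = 11400/(4·5.67×10⁻⁸) = 5.026×10¹⁰ K⁴.
T = (5.026×10¹⁰)^(1/4).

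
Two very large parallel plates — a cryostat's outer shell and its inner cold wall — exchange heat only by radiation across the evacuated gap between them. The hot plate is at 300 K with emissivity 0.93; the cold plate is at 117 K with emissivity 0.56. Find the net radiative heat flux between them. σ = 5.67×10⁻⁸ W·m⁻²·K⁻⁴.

q ≈ 241 W/m²

For two infinite grey parallel plates, q = σ(T₁⁴ − T₂⁴)/(1/ε₁ + 1/ε₂ − 1).
T₁⁴ − T₂⁴ = 8.100×10⁹ − 1.874×10⁸ = 7.913×10⁹ K⁴.
1/ε₁ + 1/ε₂ − 1 = 1.075 + 1.786 − 1 = 1.861.
q = 5.67×10⁻⁸ × 7.913×10⁹ / 1.861.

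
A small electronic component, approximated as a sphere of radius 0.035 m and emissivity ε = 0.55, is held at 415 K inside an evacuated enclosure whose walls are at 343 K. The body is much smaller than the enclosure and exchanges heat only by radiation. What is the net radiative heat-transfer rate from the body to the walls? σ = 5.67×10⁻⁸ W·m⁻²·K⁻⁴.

P_net ≈ 7.59 W

For a small grey body in a large enclosure: P_net = εσA(T_body⁴ − T_wall⁴).
A = 4πr² = 0.01539 m²; T_body⁴ − T_wall⁴ = 2.966×10¹⁰ − 1.384×10¹⁰ = 1.582×10¹⁰ K⁴.
|P_net| = 0.55·5.67×10⁻⁸·0.01539·1.582×10¹⁰.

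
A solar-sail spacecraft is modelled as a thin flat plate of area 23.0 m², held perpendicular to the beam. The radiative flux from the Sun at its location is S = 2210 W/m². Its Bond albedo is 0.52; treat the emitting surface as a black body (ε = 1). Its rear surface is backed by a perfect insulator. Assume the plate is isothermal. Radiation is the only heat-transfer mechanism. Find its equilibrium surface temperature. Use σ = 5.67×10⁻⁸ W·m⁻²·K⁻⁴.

At equilibrium, absorbed power = emitted power.
Absorbing cross-section = A = 23.00 m²; emitting surface = A = 23.00 m² (ratio 1).
(1−a)S·A_cross = εσ·A_surf·T⁴  ⇒  T⁴ = (1−a)S/(1σ).
T⁴ = 0.480·2210/(1·5.67×10⁻⁸) = 1.871×10¹⁰ K⁴.
T = (1.871×10¹⁰)^(1/4).

T ≈ 370 K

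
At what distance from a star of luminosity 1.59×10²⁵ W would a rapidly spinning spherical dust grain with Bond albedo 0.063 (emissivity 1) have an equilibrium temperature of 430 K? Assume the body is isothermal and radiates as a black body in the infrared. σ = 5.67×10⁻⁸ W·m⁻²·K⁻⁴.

d ≈ 1.24×10¹⁰ m

For an isothermal black-emitting sphere, (1−a)S·πr² = σ·4πr²·T⁴ ⇒ S = 4σT⁴/(1−a).
S = 4·5.67×10⁻⁸·(430)⁴/0.937 = 8275 W/m².
Flux falls as S = L/(4πd²), so d = √(L/(4πS)) = √(1.59×10²⁵/(4π·8275)).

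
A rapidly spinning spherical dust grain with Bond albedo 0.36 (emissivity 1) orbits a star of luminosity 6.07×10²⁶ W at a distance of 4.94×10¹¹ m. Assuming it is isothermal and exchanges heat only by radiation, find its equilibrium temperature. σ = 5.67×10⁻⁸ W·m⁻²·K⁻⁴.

T ≈ 154 K

First find the stellar flux at distance d: S = L/(4πd²) = 6.07×10²⁶/(4π·(4.94×10¹¹)²) = 197.9 W/m².
For an isothermal sphere, absorbed (1−a)S·πr² = emitted σ·4πr²·T⁴, so T⁴ = (1−a)S/(4σ).
T⁴ = 0.640·197.9/(4·5.67×10⁻⁸) = 5.585×10⁸ K⁴.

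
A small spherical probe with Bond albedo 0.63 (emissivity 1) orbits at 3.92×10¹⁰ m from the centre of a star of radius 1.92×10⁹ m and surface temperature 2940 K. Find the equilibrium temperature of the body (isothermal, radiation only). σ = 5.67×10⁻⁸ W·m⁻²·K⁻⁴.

The star's surface emits σT_*⁴; at distance d the flux is S = σT_*⁴(R_*/d)².
S = 5.67×10⁻⁸·(2940)⁴·(1.92×10⁹/3.92×10¹⁰)² = 10160 W/m².
For an isothermal sphere T⁴ = (1−a)S/(4σ) = 1.658×10¹⁰ K⁴.

T ≈ 359 K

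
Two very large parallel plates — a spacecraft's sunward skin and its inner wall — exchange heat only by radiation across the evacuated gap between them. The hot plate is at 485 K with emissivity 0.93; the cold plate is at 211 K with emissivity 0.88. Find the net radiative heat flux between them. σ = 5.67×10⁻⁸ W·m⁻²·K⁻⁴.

For two infinite grey parallel plates, q = σ(T₁⁴ − T₂⁴)/(1/ε₁ + 1/ε₂ − 1).
T₁⁴ − T₂⁴ = 5.533×10¹⁰ − 1.982×10⁹ = 5.335×10¹⁰ K⁴.
1/ε₁ + 1/ε₂ − 1 = 1.075 + 1.136 − 1 = 1.212.
q = 5.67×10⁻⁸ × 5.335×10¹⁰ / 1.212.

q ≈ 2500 W/m²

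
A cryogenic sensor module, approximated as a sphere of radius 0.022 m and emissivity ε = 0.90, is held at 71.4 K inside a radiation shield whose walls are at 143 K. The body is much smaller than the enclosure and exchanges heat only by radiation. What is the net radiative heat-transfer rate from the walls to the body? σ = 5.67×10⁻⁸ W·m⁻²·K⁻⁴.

P_net ≈ 0.122 W

For a small grey body in a large enclosure: P_net = εσA(T_body⁴ − T_wall⁴).
A = 4πr² = 0.006082 m²; T_body⁴ − T_wall⁴ = 2.599×10⁷ − 4.182×10⁸ = -3.922×10⁸ K⁴.
|P_net| = 0.90·5.67×10⁻⁸·0.006082·3.922×10⁸.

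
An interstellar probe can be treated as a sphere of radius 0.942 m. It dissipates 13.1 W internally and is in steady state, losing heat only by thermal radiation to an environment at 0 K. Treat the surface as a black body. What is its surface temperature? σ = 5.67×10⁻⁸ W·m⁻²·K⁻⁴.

T ≈ 67.5 K

Steady state: internal power = radiated power, P = εσA T⁴.
Radiating area A = 4πr² = 11.15 m².
T⁴ = P/(εσA) = 13.1/(1.0·5.67×10⁻⁸·11.15) = 2.072×10⁷ K⁴.
T = (2.072×10⁷)^(1/4).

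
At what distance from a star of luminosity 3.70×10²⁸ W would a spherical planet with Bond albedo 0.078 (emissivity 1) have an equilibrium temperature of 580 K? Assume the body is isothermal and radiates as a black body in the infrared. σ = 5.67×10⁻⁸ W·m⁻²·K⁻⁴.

d ≈ 3.25×10¹¹ m

For an isothermal black-emitting sphere, (1−a)S·πr² = σ·4πr²·T⁴ ⇒ S = 4σT⁴/(1−a).
S = 4·5.67×10⁻⁸·(580)⁴/0.922 = 27840 W/m².
Flux falls as S = L/(4πd²), so d = √(L/(4πS)) = √(3.70×10²⁸/(4π·27840)).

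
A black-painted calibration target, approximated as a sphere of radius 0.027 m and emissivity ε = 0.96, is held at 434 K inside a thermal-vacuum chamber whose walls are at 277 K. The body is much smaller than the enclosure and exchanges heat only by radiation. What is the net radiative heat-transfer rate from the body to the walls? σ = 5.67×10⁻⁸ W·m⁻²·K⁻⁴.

For a small grey body in a large enclosure: P_net = εσA(T_body⁴ − T_wall⁴).
A = 4πr² = 0.009161 m²; T_body⁴ − T_wall⁴ = 3.548×10¹⁰ − 5.887×10⁹ = 2.959×10¹⁰ K⁴.
|P_net| = 0.96·5.67×10⁻⁸·0.009161·2.959×10¹⁰.

P_net ≈ 14.8 W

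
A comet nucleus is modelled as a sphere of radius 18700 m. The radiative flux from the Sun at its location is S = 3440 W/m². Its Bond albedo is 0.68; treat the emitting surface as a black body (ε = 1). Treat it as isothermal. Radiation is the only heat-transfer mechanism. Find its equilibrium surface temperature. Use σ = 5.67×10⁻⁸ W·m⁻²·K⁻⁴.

At equilibrium, absorbed power = emitted power.
Absorbing cross-section = πr² = 1.099×10⁹ m²; emitting surface = 4πr² = 4.394×10⁹ m² (ratio 4).
(1−a)S·A_cross = εσ·A_surf·T⁴  ⇒  T⁴ = (1−a)S/(4σ).
T⁴ = 0.320·3440/(4·5.67×10⁻⁸) = 4.854×10⁹ K⁴.
T = (4.854×10⁹)^(1/4).

T ≈ 264 K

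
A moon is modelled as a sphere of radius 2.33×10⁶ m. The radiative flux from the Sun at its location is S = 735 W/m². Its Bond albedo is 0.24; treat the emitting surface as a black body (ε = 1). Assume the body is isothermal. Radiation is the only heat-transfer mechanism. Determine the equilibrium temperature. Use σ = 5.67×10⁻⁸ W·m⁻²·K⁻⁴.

At equilibrium, absorbed power = emitted power.
Absorbing cross-section = πr² = 1.706×10¹³ m²; emitting surface = 4πr² = 6.822×10¹³ m² (ratio 4).
(1−a)S·A_cross = εσ·A_surf·T⁴  ⇒  T⁴ = (1−a)S/(4σ).
T⁴ = 0.760·735/(4·5.67×10⁻⁸) = 2.463×10⁹ K⁴.
T = (2.463×10⁹)^(1/4).

T ≈ 223 K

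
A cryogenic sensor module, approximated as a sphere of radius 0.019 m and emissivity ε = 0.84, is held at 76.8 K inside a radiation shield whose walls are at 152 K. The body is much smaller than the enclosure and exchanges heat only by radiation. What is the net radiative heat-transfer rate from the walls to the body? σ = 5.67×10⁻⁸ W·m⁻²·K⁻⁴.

For a small grey body in a large enclosure: P_net = εσA(T_body⁴ − T_wall⁴).
A = 4πr² = 0.004536 m²; T_body⁴ − T_wall⁴ = 3.479×10⁷ − 5.338×10⁸ = -4.990×10⁸ K⁴.
|P_net| = 0.84·5.67×10⁻⁸·0.004536·4.990×10⁸.

P_net ≈ 0.108 W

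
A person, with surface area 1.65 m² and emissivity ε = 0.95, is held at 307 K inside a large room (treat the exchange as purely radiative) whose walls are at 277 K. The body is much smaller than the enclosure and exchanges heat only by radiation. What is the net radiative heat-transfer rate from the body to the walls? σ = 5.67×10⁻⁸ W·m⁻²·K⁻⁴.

For a small grey body in a large enclosure: P_net = εσA(T_body⁴ − T_wall⁴).
A = 1.65 m²; T_body⁴ − T_wall⁴ = 8.883×10⁹ − 5.887×10⁹ = 2.996×10⁹ K⁴.
|P_net| = 0.95·5.67×10⁻⁸·1.650·2.996×10⁹.

P_net ≈ 266 W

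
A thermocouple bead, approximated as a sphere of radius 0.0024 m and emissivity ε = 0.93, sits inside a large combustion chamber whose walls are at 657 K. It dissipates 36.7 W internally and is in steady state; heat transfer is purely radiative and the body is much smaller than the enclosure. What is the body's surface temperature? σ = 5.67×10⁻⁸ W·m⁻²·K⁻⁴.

For a small grey body in a large enclosure, net radiated power = εσA(T⁴ − T_w⁴).
Steady state: P = εσA(T⁴ − T_w⁴) with A = 4πr² = 7.238×10⁻⁵ m².
T⁴ = P/(εσA) + T_w⁴ = 36.7/(0.93·5.67×10⁻⁸·7.238×10⁻⁵) + (657)⁴
    = 9.615×10¹² + 1.863×10¹¹ = 9.802×10¹² K⁴.

T ≈ 1770 K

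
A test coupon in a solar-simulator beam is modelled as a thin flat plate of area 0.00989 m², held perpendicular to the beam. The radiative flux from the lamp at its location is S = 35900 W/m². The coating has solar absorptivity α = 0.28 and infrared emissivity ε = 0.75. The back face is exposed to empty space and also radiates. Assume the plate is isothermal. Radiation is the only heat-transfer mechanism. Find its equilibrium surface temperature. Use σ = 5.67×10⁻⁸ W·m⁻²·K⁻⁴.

T ≈ 586 K

At equilibrium, absorbed power = emitted power.
Absorbing cross-section = A = 0.009890 m²; emitting surface = 2A = 0.01978 m² (ratio 2).
αS·A_cross = εσ·A_surf·T⁴  ⇒  T⁴ = αS/(ε·2σ).
T⁴ = 0.280·35900/(0.75·2·5.67×10⁻⁸) = 1.182×10¹¹ K⁴.
T = (1.182×10¹¹)^(1/4).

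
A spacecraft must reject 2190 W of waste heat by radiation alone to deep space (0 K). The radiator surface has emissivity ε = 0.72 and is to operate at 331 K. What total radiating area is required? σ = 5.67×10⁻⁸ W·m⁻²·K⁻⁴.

P = εσA T⁴ ⇒ A = P/(εσT⁴).
T⁴ = 1.200×10¹⁰ K⁴.
A = 2190/(0.72 × 5.67×10⁻⁸ × 1.200×10¹⁰).

A ≈ 4.47 m²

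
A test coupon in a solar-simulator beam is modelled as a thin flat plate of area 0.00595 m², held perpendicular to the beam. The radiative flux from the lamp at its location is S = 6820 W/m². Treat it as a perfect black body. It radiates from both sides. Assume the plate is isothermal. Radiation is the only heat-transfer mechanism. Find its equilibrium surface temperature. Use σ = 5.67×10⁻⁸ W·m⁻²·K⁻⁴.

At equilibrium, absorbed power = emitted power.
Absorbing cross-section = A = 0.005950 m²; emitting surface = 2A = 0.01190 m² (ratio 2).
S·A_cross = εσ·A_surf·T⁴  ⇒  T⁴ = S/(2σ).
T⁴ = 1.00·6820/(2·5.67×10⁻⁸) = 6.014×10¹⁰ K⁴.
T = (6.014×10¹⁰)^(1/4).

T ≈ 495 K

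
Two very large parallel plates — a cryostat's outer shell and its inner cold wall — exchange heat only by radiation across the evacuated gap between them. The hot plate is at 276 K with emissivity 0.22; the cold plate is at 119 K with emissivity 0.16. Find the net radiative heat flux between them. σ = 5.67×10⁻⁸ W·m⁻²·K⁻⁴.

For two infinite grey parallel plates, q = σ(T₁⁴ − T₂⁴)/(1/ε₁ + 1/ε₂ − 1).
T₁⁴ − T₂⁴ = 5.803×10⁹ − 2.005×10⁸ = 5.602×10⁹ K⁴.
1/ε₁ + 1/ε₂ − 1 = 4.545 + 6.250 − 1 = 9.795.
q = 5.67×10⁻⁸ × 5.602×10⁹ / 9.795.

q ≈ 32.4 W/m²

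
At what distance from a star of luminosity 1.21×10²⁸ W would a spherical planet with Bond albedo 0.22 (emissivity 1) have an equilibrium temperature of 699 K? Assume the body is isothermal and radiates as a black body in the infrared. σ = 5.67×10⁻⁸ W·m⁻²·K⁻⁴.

d ≈ 1.18×10¹¹ m

For an isothermal black-emitting sphere, (1−a)S·πr² = σ·4πr²·T⁴ ⇒ S = 4σT⁴/(1−a).
S = 4·5.67×10⁻⁸·(699)⁴/0.780 = 69420 W/m².
Flux falls as S = L/(4πd²), so d = √(L/(4πS)) = √(1.21×10²⁸/(4π·69420)).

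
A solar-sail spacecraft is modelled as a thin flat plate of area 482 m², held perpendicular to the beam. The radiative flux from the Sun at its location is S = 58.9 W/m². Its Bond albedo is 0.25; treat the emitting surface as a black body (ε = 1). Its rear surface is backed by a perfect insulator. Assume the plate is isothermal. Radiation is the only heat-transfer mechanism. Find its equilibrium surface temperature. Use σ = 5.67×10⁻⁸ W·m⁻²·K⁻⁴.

T ≈ 167 K

At equilibrium, absorbed power = emitted power.
Absorbing cross-section = A = 482.0 m²; emitting surface = A = 482.0 m² (ratio 1).
(1−a)S·A_cross = εσ·A_surf·T⁴  ⇒  T⁴ = (1−a)S/(1σ).
T⁴ = 0.750·58.9/(1·5.67×10⁻⁸) = 7.791×10⁸ K⁴.
T = (7.791×10⁸)^(1/4).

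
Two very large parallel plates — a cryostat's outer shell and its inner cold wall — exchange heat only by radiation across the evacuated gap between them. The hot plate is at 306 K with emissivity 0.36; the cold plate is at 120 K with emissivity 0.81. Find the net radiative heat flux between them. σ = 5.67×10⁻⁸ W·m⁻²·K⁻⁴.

For two infinite grey parallel plates, q = σ(T₁⁴ − T₂⁴)/(1/ε₁ + 1/ε₂ − 1).
T₁⁴ − T₂⁴ = 8.768×10⁹ − 2.074×10⁸ = 8.560×10⁹ K⁴.
1/ε₁ + 1/ε₂ − 1 = 2.778 + 1.235 − 1 = 3.012.
q = 5.67×10⁻⁸ × 8.560×10⁹ / 3.012.

q ≈ 161 W/m²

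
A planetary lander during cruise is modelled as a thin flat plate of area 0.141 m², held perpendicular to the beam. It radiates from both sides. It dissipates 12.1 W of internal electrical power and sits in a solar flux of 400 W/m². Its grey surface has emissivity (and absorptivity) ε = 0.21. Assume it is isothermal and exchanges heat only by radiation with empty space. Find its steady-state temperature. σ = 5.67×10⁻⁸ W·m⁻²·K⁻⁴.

At steady state, absorbed solar power + internal power = radiated power.
Absorbed: α·S·A_cross = 0.21·400·0.1410 = 11.84 W (cross-section A).
Total input = 11.84 + 12.1 = 23.94 W.
Radiated: εσ·A_surf·T⁴ with A_surf = 2A = 0.2820 m².
T⁴ = 23.94/(0.21·5.67×10⁻⁸·0.2820) = 7.131×10⁹ K⁴.

T ≈ 291 K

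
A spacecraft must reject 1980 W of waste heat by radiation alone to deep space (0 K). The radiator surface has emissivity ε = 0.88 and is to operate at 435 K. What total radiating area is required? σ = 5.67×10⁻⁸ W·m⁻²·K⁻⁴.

A ≈ 1.11 m²

P = εσA T⁴ ⇒ A = P/(εσT⁴).
T⁴ = 3.581×10¹⁰ K⁴.
A = 1980/(0.88 × 5.67×10⁻⁸ × 3.581×10¹⁰).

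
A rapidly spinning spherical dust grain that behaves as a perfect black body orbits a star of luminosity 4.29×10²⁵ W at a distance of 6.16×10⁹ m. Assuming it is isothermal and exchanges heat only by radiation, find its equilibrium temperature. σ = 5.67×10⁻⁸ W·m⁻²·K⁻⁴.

First find the stellar flux at distance d: S = L/(4πd²) = 4.29×10²⁵/(4π·(6.16×10⁹)²) = 89970 W/m².
For an isothermal sphere, absorbed (1−a)S·πr² = emitted σ·4πr²·T⁴, so T⁴ = (1−a)S/(4σ).
T⁴ = 1.00·89970/(4·5.67×10⁻⁸) = 3.967×10¹¹ K⁴.

T ≈ 794 K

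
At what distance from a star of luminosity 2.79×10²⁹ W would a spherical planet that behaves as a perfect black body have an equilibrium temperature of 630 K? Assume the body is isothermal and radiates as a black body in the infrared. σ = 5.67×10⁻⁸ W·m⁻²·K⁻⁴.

d ≈ 7.88×10¹¹ m

For an isothermal black-emitting sphere, (1−a)S·πr² = σ·4πr²·T⁴ ⇒ S = 4σT⁴/(1−a).
S = 4·5.67×10⁻⁸·(630)⁴/1.00 = 35730 W/m².
Flux falls as S = L/(4πd²), so d = √(L/(4πS)) = √(2.79×10²⁹/(4π·35730)).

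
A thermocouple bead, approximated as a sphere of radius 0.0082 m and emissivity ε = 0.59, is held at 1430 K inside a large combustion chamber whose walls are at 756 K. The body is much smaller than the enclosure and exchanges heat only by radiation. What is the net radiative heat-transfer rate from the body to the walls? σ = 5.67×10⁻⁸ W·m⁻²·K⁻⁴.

For a small grey body in a large enclosure: P_net = εσA(T_body⁴ − T_wall⁴).
A = 4πr² = 8.450×10⁻⁴ m²; T_body⁴ − T_wall⁴ = 4.182×10¹² − 3.267×10¹¹ = 3.855×10¹² K⁴.
|P_net| = 0.59·5.67×10⁻⁸·8.450×10⁻⁴·3.855×10¹².

P_net ≈ 109 W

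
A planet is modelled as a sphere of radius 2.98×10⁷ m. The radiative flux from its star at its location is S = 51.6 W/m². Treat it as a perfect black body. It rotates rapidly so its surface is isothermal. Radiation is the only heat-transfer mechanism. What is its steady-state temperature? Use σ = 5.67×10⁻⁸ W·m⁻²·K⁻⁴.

At equilibrium, absorbed power = emitted power.
Absorbing cross-section = πr² = 2.790×10¹⁵ m²; emitting surface = 4πr² = 1.116×10¹⁶ m² (ratio 4).
S·A_cross = εσ·A_surf·T⁴  ⇒  T⁴ = S/(4σ).
T⁴ = 1.00·51.6/(4·5.67×10⁻⁸) = 2.275×10⁸ K⁴.
T = (2.275×10⁸)^(1/4).

T ≈ 123 K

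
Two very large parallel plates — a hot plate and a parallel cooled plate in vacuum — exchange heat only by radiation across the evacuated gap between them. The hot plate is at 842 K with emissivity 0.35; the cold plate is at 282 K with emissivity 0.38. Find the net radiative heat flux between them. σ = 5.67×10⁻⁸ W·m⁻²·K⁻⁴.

For two infinite grey parallel plates, q = σ(T₁⁴ − T₂⁴)/(1/ε₁ + 1/ε₂ − 1).
T₁⁴ − T₂⁴ = 5.026×10¹¹ − 6.324×10⁹ = 4.963×10¹¹ K⁴.
1/ε₁ + 1/ε₂ − 1 = 2.857 + 2.632 − 1 = 4.489.
q = 5.67×10⁻⁸ × 4.963×10¹¹ / 4.489.

q ≈ 6270 W/m²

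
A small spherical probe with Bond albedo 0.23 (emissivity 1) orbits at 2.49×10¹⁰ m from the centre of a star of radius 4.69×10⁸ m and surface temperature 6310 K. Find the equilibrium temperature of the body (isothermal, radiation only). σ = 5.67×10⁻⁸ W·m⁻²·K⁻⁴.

The star's surface emits σT_*⁴; at distance d the flux is S = σT_*⁴(R_*/d)².
S = 5.67×10⁻⁸·(6310)⁴·(4.69×10⁸/2.49×10¹⁰)² = 31890 W/m².
For an isothermal sphere T⁴ = (1−a)S/(4σ) = 1.083×10¹¹ K⁴.

T ≈ 574 K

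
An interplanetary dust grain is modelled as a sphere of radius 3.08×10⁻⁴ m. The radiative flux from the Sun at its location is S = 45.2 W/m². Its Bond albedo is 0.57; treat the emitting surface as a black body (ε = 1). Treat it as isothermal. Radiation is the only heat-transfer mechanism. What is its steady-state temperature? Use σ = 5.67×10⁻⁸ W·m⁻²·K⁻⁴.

At equilibrium, absorbed power = emitted power.
Absorbing cross-section = πr² = 2.980×10⁻⁷ m²; emitting surface = 4πr² = 1.192×10⁻⁶ m² (ratio 4).
(1−a)S·A_cross = εσ·A_surf·T⁴  ⇒  T⁴ = (1−a)S/(4σ).
T⁴ = 0.430·45.2/(4·5.67×10⁻⁸) = 8.570×10⁷ K⁴.
T = (8.570×10⁷)^(1/4).

T ≈ 96.2 K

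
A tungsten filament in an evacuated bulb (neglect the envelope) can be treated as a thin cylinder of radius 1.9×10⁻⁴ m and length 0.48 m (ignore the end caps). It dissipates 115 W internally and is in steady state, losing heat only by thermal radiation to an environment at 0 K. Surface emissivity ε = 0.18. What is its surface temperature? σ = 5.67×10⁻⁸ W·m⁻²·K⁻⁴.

Steady state: internal power = radiated power, P = εσA T⁴.
Radiating area A = 2πrL = 5.730×10⁻⁴ m².
T⁴ = P/(εσA) = 115/(0.18·5.67×10⁻⁸·5.730×10⁻⁴) = 1.966×10¹³ K⁴.
T = (1.966×10¹³)^(1/4).

T ≈ 2110 K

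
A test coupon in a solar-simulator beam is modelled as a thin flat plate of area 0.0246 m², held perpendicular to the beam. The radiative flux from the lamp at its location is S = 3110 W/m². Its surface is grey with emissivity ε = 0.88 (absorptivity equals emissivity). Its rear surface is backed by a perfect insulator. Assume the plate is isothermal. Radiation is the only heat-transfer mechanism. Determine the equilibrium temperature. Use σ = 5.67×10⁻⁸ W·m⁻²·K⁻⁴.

At equilibrium, absorbed power = emitted power.
Absorbing cross-section = A = 0.02460 m²; emitting surface = A = 0.02460 m² (ratio 1).
εS·A_cross = εσ·A_surf·T⁴  ⇒  T⁴ = S/(1σ)   (ε cancels).
T⁴ = 3110/(1·5.67×10⁻⁸) = 5.485×10¹⁰ K⁴.
T = (5.485×10¹⁰)^(1/4).

T ≈ 484 K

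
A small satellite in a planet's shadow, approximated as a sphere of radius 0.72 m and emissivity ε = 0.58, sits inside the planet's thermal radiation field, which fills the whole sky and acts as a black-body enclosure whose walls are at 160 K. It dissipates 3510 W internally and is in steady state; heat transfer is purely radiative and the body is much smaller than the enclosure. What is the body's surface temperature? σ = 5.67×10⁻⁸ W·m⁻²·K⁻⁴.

T ≈ 361 K

For a small grey body in a large enclosure, net radiated power = εσA(T⁴ − T_w⁴).
Steady state: P = εσA(T⁴ − T_w⁴) with A = 4πr² = 6.514 m².
T⁴ = P/(εσA) + T_w⁴ = 3510/(0.58·5.67×10⁻⁸·6.514) + (160)⁴
    = 1.638×10¹⁰ + 6.554×10⁸ = 1.704×10¹⁰ K⁴.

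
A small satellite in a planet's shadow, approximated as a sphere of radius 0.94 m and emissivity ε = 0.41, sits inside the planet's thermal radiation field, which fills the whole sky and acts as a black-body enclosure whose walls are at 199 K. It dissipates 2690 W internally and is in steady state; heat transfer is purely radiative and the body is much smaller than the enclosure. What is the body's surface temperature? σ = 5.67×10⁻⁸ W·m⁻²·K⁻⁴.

For a small grey body in a large enclosure, net radiated power = εσA(T⁴ − T_w⁴).
Steady state: P = εσA(T⁴ − T_w⁴) with A = 4πr² = 11.10 m².
T⁴ = P/(εσA) + T_w⁴ = 2690/(0.41·5.67×10⁻⁸·11.10) + (199)⁴
    = 1.042×10¹⁰ + 1.568×10⁹ = 1.199×10¹⁰ K⁴.

T ≈ 331 K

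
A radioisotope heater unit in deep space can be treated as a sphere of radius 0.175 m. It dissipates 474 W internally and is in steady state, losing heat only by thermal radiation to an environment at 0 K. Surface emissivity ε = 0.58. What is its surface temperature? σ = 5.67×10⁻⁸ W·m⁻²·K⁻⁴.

T ≈ 440 K

Steady state: internal power = radiated power, P = εσA T⁴.
Radiating area A = 4πr² = 0.3848 m².
T⁴ = P/(εσA) = 474/(0.58·5.67×10⁻⁸·0.3848) = 3.745×10¹⁰ K⁴.
T = (3.745×10¹⁰)^(1/4).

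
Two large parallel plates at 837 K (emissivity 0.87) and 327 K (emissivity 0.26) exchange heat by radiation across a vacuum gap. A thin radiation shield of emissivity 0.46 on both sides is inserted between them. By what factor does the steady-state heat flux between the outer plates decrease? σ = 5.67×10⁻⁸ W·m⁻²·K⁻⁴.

factor ≈ 1.84

Without shield: q₀ = σΔ(T⁴)/(1/ε₁+1/ε₂−1) with denominator 3.996.
With shield the two gaps are in series; the resistances add: (1/ε₁+1/ε_s−1)+(1/ε_s+1/ε₂−1) = 2.323+5.020 = 7.343.
Heat-flux ratio q₀/q = 7.343/3.996.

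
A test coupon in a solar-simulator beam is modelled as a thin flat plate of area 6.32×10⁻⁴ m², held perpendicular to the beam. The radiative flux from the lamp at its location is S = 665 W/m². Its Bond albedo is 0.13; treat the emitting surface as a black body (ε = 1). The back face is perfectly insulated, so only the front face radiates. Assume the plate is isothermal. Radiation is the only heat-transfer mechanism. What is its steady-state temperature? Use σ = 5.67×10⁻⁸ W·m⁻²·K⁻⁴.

T ≈ 318 K

At equilibrium, absorbed power = emitted power.
Absorbing cross-section = A = 6.320×10⁻⁴ m²; emitting surface = A = 6.320×10⁻⁴ m² (ratio 1).
(1−a)S·A_cross = εσ·A_surf·T⁴  ⇒  T⁴ = (1−a)S/(1σ).
T⁴ = 0.870·665/(1·5.67×10⁻⁸) = 1.020×10¹⁰ K⁴.
T = (1.020×10¹⁰)^(1/4).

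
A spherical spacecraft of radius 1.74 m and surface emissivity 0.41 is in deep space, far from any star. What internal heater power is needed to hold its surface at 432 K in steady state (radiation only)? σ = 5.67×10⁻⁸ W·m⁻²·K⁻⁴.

P = εσ·4πr²·T⁴.
4πr² = 38.05 m²; T⁴ = 3.483×10¹⁰ K⁴.
P = 0.41·5.67×10⁻⁸·38.05·3.483×10¹⁰.

P ≈ 30800 W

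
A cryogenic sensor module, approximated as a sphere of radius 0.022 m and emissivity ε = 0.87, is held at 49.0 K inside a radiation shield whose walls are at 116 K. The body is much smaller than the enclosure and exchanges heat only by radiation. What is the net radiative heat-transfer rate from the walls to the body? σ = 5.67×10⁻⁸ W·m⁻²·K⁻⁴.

P_net ≈ 0.0526 W

For a small grey body in a large enclosure: P_net = εσA(T_body⁴ − T_wall⁴).
A = 4πr² = 0.006082 m²; T_body⁴ − T_wall⁴ = 5.765×10⁶ − 1.811×10⁸ = -1.753×10⁸ K⁴.
|P_net| = 0.87·5.67×10⁻⁸·0.006082·1.753×10⁸.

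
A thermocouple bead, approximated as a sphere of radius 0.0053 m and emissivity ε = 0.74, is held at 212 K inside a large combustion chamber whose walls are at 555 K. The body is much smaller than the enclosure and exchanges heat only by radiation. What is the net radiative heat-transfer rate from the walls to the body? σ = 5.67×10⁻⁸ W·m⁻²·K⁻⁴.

P_net ≈ 1.38 W

For a small grey body in a large enclosure: P_net = εσA(T_body⁴ − T_wall⁴).
A = 4πr² = 3.530×10⁻⁴ m²; T_body⁴ − T_wall⁴ = 2.020×10⁹ − 9.488×10¹⁰ = -9.286×10¹⁰ K⁴.
|P_net| = 0.74·5.67×10⁻⁸·3.530×10⁻⁴·9.286×10¹⁰.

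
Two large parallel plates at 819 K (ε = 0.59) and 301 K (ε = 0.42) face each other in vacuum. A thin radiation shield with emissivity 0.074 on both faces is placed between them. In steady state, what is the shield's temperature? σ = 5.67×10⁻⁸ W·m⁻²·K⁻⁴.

In steady state the net flux on the hot side equals that on the cold side.
σ(T₁⁴−T_s⁴)/D₁ = σ(T_s⁴−T₂⁴)/D₂, with D₁ = 1/ε₁+1/ε_s−1 = 14.21, D₂ = 1/ε_s+1/ε₂−1 = 14.89.
Solve for T_s⁴: T_s⁴ = (D₂·T₁⁴ + D₁·T₂⁴)/(D₁+D₂) = 2.343×10¹¹ K⁴.

T_s ≈ 696 K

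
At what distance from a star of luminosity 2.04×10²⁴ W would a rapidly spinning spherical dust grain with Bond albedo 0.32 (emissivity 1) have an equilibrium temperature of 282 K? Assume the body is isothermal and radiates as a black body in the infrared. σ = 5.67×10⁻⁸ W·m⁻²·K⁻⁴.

For an isothermal black-emitting sphere, (1−a)S·πr² = σ·4πr²·T⁴ ⇒ S = 4σT⁴/(1−a).
S = 4·5.67×10⁻⁸·(282)⁴/0.680 = 2109 W/m².
Flux falls as S = L/(4πd²), so d = √(L/(4πS)) = √(2.04×10²⁴/(4π·2109)).

d ≈ 8.77×10⁹ m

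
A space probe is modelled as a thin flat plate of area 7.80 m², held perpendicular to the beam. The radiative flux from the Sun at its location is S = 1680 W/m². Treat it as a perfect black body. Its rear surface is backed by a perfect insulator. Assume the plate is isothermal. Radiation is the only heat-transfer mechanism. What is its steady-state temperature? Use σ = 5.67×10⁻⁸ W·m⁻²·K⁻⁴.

At equilibrium, absorbed power = emitted power.
Absorbing cross-section = A = 7.800 m²; emitting surface = A = 7.800 m² (ratio 1).
S·A_cross = εσ·A_surf·T⁴  ⇒  T⁴ = S/(1σ).
T⁴ = 1.00·1680/(1·5.67×10⁻⁸) = 2.963×10¹⁰ K⁴.
T = (2.963×10¹⁰)^(1/4).

T ≈ 415 K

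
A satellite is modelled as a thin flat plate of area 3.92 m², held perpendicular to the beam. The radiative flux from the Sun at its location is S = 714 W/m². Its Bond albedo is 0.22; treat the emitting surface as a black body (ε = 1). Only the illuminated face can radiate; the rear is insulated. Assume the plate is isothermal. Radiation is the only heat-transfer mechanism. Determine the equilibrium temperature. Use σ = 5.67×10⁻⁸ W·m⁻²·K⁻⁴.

T ≈ 315 K

At equilibrium, absorbed power = emitted power.
Absorbing cross-section = A = 3.920 m²; emitting surface = A = 3.920 m² (ratio 1).
(1−a)S·A_cross = εσ·A_surf·T⁴  ⇒  T⁴ = (1−a)S/(1σ).
T⁴ = 0.780·714/(1·5.67×10⁻⁸) = 9.822×10⁹ K⁴.
T = (9.822×10⁹)^(1/4).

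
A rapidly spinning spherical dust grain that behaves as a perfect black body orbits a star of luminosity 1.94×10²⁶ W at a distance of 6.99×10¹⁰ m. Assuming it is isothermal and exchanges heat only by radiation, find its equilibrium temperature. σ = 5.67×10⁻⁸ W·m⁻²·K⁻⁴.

First find the stellar flux at distance d: S = L/(4πd²) = 1.94×10²⁶/(4π·(6.99×10¹⁰)²) = 3160 W/m².
For an isothermal sphere, absorbed (1−a)S·πr² = emitted σ·4πr²·T⁴, so T⁴ = (1−a)S/(4σ).
T⁴ = 1.00·3160/(4·5.67×10⁻⁸) = 1.393×10¹⁰ K⁴.

T ≈ 344 K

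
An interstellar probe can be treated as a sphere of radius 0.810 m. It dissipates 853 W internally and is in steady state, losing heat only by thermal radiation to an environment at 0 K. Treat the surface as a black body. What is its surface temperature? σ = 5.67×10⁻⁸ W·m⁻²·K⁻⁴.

Steady state: internal power = radiated power, P = εσA T⁴.
Radiating area A = 4πr² = 8.245 m².
T⁴ = P/(εσA) = 853/(1.0·5.67×10⁻⁸·8.245) = 1.825×10⁹ K⁴.
T = (1.825×10⁹)^(1/4).

T ≈ 207 K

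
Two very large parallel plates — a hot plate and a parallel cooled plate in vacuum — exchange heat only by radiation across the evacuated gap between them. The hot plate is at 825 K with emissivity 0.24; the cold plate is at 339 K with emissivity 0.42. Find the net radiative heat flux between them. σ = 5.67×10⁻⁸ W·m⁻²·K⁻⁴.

q ≈ 4600 W/m²

For two infinite grey parallel plates, q = σ(T₁⁴ − T₂⁴)/(1/ε₁ + 1/ε₂ − 1).
T₁⁴ − T₂⁴ = 4.633×10¹¹ − 1.321×10¹⁰ = 4.500×10¹¹ K⁴.
1/ε₁ + 1/ε₂ − 1 = 4.167 + 2.381 − 1 = 5.548.
q = 5.67×10⁻⁸ × 4.500×10¹¹ / 5.548.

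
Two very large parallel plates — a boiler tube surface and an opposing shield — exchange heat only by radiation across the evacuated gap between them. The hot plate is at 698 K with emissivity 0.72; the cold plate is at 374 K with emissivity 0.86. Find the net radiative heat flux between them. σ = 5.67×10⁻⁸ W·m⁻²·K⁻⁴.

q ≈ 7960 W/m²

For two infinite grey parallel plates, q = σ(T₁⁴ − T₂⁴)/(1/ε₁ + 1/ε₂ − 1).
T₁⁴ − T₂⁴ = 2.374×10¹¹ − 1.957×10¹⁰ = 2.178×10¹¹ K⁴.
1/ε₁ + 1/ε₂ − 1 = 1.389 + 1.163 − 1 = 1.552.
q = 5.67×10⁻⁸ × 2.178×10¹¹ / 1.552.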